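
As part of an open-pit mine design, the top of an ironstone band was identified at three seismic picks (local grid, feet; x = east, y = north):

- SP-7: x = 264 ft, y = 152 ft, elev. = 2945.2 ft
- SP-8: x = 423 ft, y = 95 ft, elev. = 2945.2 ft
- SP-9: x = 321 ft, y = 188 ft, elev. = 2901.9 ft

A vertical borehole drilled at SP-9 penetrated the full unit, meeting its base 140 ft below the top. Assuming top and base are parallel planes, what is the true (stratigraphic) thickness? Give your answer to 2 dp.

Let the plane be z = a·x + b·y + c.
SP-8−SP-7: 159a − 57b = 0;  SP-9−SP-7: 57a + 36b = −43.3.
Solving gives a = −0.27506, b = −0.76727.
|∇z| = √(a²+b²) = 0.81508, so dip δ = arctan(0.81508) = 39.18°.
True thickness = vertical thickness × cos δ = 140 × cos 39.18° = 108.52 ft.

108.52 ft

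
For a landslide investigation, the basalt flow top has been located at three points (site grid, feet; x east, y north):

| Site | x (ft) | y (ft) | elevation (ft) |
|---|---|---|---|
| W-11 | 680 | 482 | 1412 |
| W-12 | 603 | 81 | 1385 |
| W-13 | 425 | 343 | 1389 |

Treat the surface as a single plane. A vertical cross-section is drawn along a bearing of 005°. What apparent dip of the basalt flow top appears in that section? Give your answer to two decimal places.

3.48°

Let the plane be z = a·x + b·y + c.
W-12−W-11: −77a − 401b = −27;  W-13−W-11: −255a − 139b = −23.
Solving gives a = 0.05975, b = 0.05586.
Unit vector along 005° is (sin 5°, cos 5°) = (0.0872, 0.9962).
Slope in that direction = a·(0.0872) + b·(0.9962) = 0.06085.
Apparent dip = arctan|0.06085| = 3.48° (true dip is 4.7°, so apparent ≤ true as expected).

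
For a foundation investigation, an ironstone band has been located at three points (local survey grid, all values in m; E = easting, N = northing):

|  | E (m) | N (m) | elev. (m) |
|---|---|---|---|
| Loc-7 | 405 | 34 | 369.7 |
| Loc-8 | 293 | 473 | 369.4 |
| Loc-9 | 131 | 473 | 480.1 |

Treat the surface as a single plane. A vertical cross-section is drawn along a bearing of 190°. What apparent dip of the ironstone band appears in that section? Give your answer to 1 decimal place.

16.2°

Two edge vectors: Loc-7→Loc-8 = (-112, 439, -0.3), Loc-7→Loc-9 = (-274, 439, 110.4).
Normal n = (Loc-7→Loc-8) × (Loc-7→Loc-9) = (48597.3, 12447, 71118).
So ∂z/∂E = −n_x/n_z = −0.68333 and ∂z/∂N = −n_y/n_z = −0.17502.
Unit vector along 190° is (sin 190°, cos 190°) = (-0.1736, -0.9848).
Slope in that direction = a·(-0.1736) + b·(-0.9848) = 0.29102.
Apparent dip = arctan|0.29102| = 16.2° (true dip is 35.2°, so apparent ≤ true as expected).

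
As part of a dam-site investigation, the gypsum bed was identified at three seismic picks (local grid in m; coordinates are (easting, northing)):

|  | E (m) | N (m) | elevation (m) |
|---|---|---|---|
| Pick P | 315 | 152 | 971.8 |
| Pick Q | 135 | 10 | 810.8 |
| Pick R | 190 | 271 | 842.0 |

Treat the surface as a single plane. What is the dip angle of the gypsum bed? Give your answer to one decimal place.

43.9°

Let the plane be z = a·E + b·N + c.
Pick Q−Pick P: −180a − 142b = −161;  Pick R−Pick P: −125a + 119b = −129.8.
Solving gives a = 0.95968, b = −0.08269.
Gradient magnitude |∇z| = √(a² + b²) = √(0.92098 + 0.00684) = 0.96323.
True dip = arctan(0.96323) = 43.9°, dipping toward W (azimuth ≈ 275°).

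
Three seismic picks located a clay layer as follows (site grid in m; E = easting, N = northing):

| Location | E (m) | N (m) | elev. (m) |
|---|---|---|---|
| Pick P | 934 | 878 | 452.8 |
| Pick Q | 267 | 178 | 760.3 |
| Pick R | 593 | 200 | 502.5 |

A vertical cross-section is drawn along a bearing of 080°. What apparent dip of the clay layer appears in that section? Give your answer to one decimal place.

Let the plane be z = a·E + b·N + c.
Pick Q−Pick P: −667a − 700b = 307.5;  Pick R−Pick P: −341a − 678b = 49.7.
Solving gives a = −0.81346, b = 0.33583.
Unit vector along 080° is (sin 80°, cos 80°) = (0.9848, 0.1736).
Slope in that direction = a·(0.9848) + b·(0.1736) = −0.74279.
Apparent dip = arctan|0.74279| = 36.6° (true dip is 41.3°, so apparent ≤ true as expected).

36.6°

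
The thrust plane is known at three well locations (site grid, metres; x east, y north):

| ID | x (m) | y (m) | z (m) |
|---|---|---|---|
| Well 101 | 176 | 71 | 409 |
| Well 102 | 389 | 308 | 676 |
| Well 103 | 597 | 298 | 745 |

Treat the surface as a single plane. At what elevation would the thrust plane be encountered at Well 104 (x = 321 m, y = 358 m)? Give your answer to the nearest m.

Two edge vectors: Well 101→Well 102 = (213, 237, 267), Well 101→Well 103 = (421, 227, 336).
Normal n = (Well 101→Well 102) × (Well 101→Well 103) = (19023, 40839, -51426).
So ∂z/∂x = −n_x/n_z = 0.36991 and ∂z/∂y = −n_y/n_z = 0.79413.
Intercept c from Well 101: 409 − 65.10 − 56.38 = 287.51.
At (321, 358): z = 118.7 + 284.3 + 287.51 = 690.6 m.

691 m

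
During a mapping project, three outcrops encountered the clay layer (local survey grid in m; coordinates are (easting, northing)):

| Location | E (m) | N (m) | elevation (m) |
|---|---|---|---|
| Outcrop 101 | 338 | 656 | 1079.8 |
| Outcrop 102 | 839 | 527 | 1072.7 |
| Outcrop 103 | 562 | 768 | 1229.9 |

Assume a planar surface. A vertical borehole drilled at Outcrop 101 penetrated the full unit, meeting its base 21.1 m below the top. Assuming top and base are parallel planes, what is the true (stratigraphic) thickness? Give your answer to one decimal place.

15.5 m

Two edge vectors: Outcrop 101→Outcrop 102 = (501, -129, -7.1), Outcrop 101→Outcrop 103 = (224, 112, 150.1).
Normal n = (Outcrop 101→Outcrop 102) × (Outcrop 101→Outcrop 103) = (-18567.7, -76790.5, 85008).
So ∂z/∂E = −n_x/n_z = 0.21842 and ∂z/∂N = −n_y/n_z = 0.90333.
|∇z| = √(a²+b²) = 0.92936, so dip δ = arctan(0.92936) = 42.90°.
True thickness = vertical thickness × cos δ = 21.1 × cos 42.90° = 15.5 m.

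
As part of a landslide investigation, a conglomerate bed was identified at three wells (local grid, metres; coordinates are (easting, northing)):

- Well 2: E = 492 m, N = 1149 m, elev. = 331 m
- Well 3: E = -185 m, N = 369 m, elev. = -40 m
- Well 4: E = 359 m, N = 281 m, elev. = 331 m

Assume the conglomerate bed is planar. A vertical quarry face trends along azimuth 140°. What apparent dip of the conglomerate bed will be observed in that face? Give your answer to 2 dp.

Two edge vectors: Well 2→Well 3 = (-677, -780, -371), Well 2→Well 4 = (-133, -868, 0).
Normal n = (Well 2→Well 3) × (Well 2→Well 4) = (-322028, 49343, 483896).
So ∂z/∂E = −n_x/n_z = 0.66549 and ∂z/∂N = −n_y/n_z = −0.10197.
Unit vector along 140° is (sin 140°, cos 140°) = (0.6428, -0.7660).
Slope in that direction = a·(0.6428) + b·(-0.7660) = 0.50588.
Apparent dip = arctan|0.50588| = 26.83° (true dip is 34.0°, so apparent ≤ true as expected).

26.83°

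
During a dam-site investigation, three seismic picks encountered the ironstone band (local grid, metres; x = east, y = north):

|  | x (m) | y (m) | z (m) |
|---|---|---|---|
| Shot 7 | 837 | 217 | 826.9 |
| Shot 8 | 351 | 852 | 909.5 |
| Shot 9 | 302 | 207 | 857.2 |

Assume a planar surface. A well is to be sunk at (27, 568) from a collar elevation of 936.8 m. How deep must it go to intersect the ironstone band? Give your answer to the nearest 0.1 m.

32.7 m

Two edge vectors: Shot 7→Shot 8 = (-486, 635, 82.6), Shot 7→Shot 9 = (-535, -10, 30.3).
Normal n = (Shot 7→Shot 8) × (Shot 7→Shot 9) = (20066.5, -29465.2, 344585).
So ∂z/∂x = −n_x/n_z = −0.05823 and ∂z/∂y = −n_y/n_z = 0.08551.
Intercept c from Shot 7: 826.9 + 48.74 − 18.56 = 857.09.
At (27, 568): z_contact = −1.57 + 48.57 + 857.09 = 904.08 m.
Depth below ground = 936.8 − 904.08 = 32.7 m.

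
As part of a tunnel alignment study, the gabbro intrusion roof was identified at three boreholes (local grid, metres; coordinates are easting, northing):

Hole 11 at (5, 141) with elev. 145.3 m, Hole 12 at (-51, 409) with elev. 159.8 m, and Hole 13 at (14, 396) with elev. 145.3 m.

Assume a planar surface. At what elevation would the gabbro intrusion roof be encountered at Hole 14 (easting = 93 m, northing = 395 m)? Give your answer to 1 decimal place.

127.8 m

Let the plane be z = a·easting + b·northing + c.
Hole 12−Hole 11: −56a + 268b = 14.5;  Hole 13−Hole 11: 9a + 255b = 0.
Solving gives a = −0.22151, b = 0.00782.
Then c = 145.3 − a·5 − b·141 = 145.31.
At (93, 395): z = −20.6 + 3.1 + 145.31 = 127.8 m.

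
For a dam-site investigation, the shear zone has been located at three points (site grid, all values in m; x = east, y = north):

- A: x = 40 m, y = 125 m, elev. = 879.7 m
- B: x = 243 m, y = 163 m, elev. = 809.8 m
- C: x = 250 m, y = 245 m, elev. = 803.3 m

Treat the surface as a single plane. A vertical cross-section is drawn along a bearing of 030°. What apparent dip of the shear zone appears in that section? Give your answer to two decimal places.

11.93°

Let the plane be z = a·x + b·y + c.
B−A: 203a + 38b = −69.9;  C−A: 210a + 120b = −76.4.
Solving gives a = −0.33485, b = −0.05068.
Unit vector along 030° is (sin 30°, cos 30°) = (0.5000, 0.8660).
Slope in that direction = a·(0.5000) + b·(0.8660) = −0.21132.
Apparent dip = arctan|0.21132| = 11.93° (true dip is 18.7°, so apparent ≤ true as expected).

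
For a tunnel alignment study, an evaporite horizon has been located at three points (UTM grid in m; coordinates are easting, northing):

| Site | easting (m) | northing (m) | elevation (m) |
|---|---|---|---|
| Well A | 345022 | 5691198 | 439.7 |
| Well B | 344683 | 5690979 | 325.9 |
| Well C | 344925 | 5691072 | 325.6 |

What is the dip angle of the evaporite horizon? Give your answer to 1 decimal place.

Let the plane be z = a·easting + b·northing + c.
Well B−Well A: −339a − 219b = −113.8;  Well C−Well A: −97a − 126b = −114.1.
Solving gives a = −0.49598, b = 1.28738.
Gradient magnitude |∇z| = √(a² + b²) = √(0.24599 + 1.65734) = 1.37961.
True dip = arctan(1.37961) = 54.1°, dipping toward SSE (azimuth ≈ 159°).

54.1°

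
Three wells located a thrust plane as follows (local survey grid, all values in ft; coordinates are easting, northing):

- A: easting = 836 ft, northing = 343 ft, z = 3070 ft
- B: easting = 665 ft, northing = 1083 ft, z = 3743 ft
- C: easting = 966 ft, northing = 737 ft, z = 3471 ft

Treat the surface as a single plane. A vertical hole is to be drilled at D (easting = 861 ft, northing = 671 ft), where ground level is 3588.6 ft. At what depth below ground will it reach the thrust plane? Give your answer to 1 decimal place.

Two edge vectors: A→B = (-171, 740, 673), A→C = (130, 394, 401).
Normal n = (A→B) × (A→C) = (31578, 156061, -163574).
So ∂z/∂easting = −n_x/n_z = 0.193050 and ∂z/∂northing = −n_y/n_z = 0.954070.
Intercept c from A: 3070 − 161.39 − 327.25 = 2581.36.
At (861, 671): z_contact = 166.22 + 640.18 + 2581.36 = 3387.76 ft.
Depth below ground = 3588.6 − 3387.76 = 200.8 ft.

200.8 ft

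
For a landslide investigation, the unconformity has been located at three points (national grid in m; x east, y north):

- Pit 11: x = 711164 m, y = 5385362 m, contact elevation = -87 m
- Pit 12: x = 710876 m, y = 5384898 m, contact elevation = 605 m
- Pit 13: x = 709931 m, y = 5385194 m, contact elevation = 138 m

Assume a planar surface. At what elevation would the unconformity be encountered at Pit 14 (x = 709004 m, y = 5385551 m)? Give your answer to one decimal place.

-420.4 m

Let the plane be z = a·x + b·y + c.
Pit 12−Pit 11: −288a − 464b = 692;  Pit 13−Pit 11: −1233a − 168b = 225.
Solving gives a = 0.022637705, b = −1.505430300.
Then c = -87 − a·711164 − b·5385362 = 8091101.01.
At (709004, 5385551): z = 16050.2 − 8107571.7 + 8091101.01 = -420.4 m.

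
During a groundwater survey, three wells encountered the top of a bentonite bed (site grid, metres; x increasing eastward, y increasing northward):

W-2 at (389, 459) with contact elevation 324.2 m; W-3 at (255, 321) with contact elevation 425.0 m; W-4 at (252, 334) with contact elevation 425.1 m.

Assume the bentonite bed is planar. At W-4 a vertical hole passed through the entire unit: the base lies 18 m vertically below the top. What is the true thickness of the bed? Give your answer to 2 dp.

Let the plane be z = a·x + b·y + c.
W-3−W-2: −134a − 138b = 100.8;  W-4−W-2: −137a − 125b = 100.9.
Solving gives a = −0.61419, b = −0.13404.
|∇z| = √(a²+b²) = 0.62865, so dip δ = arctan(0.62865) = 32.16°.
True thickness = vertical thickness × cos δ = 18 × cos 32.16° = 15.24 m.

15.24 m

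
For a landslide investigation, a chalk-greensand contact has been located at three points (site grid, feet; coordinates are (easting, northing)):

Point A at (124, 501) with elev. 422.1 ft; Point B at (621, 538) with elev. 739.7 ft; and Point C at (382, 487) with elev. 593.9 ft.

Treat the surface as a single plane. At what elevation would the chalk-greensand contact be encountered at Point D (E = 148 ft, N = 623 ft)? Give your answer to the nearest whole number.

412 ft

Two edge vectors: Point A→Point B = (497, 37, 317.6), Point A→Point C = (258, -14, 171.8).
Normal n = (Point A→Point B) × (Point A→Point C) = (10803, -3443.8, -16504).
So ∂z/∂E = −n_x/n_z = 0.65457 and ∂z/∂N = −n_y/n_z = −0.20866.
Intercept c from Point A: 422.1 − 81.17 + 104.54 = 445.47.
At (148, 623): z = 96.9 − 130.0 + 445.47 = 412.4 ft.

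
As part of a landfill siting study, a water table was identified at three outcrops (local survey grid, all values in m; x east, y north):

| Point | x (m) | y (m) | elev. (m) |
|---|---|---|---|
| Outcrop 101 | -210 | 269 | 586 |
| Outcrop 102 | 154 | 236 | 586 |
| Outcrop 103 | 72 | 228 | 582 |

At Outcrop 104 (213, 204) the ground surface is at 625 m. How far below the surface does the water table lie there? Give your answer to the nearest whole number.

46 m

Let the plane be z = a·x + b·y + c.
Outcrop 102−Outcrop 101: 364a − 33b = 0;  Outcrop 103−Outcrop 101: 282a − 41b = −4.
Solving gives a = 0.02350, b = 0.25917.
Then c = 586 − a·-210 − b·269 = 521.22.
At (213, 204): z_contact = 5.0 + 52.9 + 521.22 = 579.1 m.
Depth below ground = 625 − 579.1 = 46 m.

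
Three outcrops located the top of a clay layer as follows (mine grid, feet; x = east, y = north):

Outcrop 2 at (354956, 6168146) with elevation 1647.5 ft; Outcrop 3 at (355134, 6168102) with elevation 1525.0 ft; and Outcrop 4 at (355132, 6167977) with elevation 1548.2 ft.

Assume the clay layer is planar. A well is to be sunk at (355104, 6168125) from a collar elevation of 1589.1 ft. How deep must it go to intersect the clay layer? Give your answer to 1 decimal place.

Two edge vectors: Outcrop 2→Outcrop 3 = (178, -44, -122.5), Outcrop 2→Outcrop 4 = (176, -169, -99.3).
Normal n = (Outcrop 2→Outcrop 3) × (Outcrop 2→Outcrop 4) = (-16333.3, -3884.6, -22338).
So ∂z/∂x = −n_x/n_z = −0.731189005 and ∂z/∂y = −n_y/n_z = −0.173900976.
Intercept c from Outcrop 2: 1647.5 + 259539.92 + 1072646.61 = 1333834.03.
At (355104, 6168125): z_contact = −259648.14 − 1072642.96 + 1333834.03 = 1542.94 ft.
Depth below ground = 1589.1 − 1542.94 = 46.2 ft.

46.2 ft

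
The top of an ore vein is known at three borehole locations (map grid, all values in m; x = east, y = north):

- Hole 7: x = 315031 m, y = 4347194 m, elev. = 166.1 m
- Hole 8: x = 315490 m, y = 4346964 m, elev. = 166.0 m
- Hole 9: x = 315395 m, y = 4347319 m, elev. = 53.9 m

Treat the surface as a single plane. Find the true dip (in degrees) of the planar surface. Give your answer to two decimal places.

Two edge vectors: Hole 7→Hole 8 = (459, -230, -0.1), Hole 7→Hole 9 = (364, 125, -112.2).
Normal n = (Hole 7→Hole 8) × (Hole 7→Hole 9) = (25818.5, 51463.4, 141095).
So ∂z/∂x = −n_x/n_z = −0.18299 and ∂z/∂y = −n_y/n_z = −0.36474.
Gradient magnitude |∇z| = √(a² + b²) = √(0.03348 + 0.13304) = 0.40807.
True dip = arctan(0.40807) = 22.20°, dipping toward NNE (azimuth ≈ 027°).

22.20°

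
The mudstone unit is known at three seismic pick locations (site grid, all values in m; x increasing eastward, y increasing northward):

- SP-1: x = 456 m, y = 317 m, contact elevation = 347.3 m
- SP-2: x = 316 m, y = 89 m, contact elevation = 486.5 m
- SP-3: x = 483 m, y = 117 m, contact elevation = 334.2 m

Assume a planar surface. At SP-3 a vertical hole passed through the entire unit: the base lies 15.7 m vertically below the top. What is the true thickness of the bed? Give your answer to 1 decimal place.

11.6 m

Two edge vectors: SP-1→SP-2 = (-140, -228, 139.2), SP-1→SP-3 = (27, -200, -13.1).
Normal n = (SP-1→SP-2) × (SP-1→SP-3) = (30826.8, 1924.4, 34156).
So ∂z/∂x = −n_x/n_z = −0.90253 and ∂z/∂y = −n_y/n_z = −0.05634.
|∇z| = √(a²+b²) = 0.90429, so dip δ = arctan(0.90429) = 42.12°.
True thickness = vertical thickness × cos δ = 15.7 × cos 42.12° = 11.6 m.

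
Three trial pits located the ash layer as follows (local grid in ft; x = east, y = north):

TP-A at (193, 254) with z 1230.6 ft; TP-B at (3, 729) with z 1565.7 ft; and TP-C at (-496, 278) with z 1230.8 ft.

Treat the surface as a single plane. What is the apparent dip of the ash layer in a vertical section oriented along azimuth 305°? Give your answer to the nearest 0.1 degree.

21.3°

Let the plane be z = a·x + b·y + c.
TP-B−TP-A: −190a + 475b = 335.1;  TP-C−TP-A: −689a + 24b = 0.2.
Solving gives a = 0.02463, b = 0.71532.
Unit vector along 305° is (sin 305°, cos 305°) = (-0.8192, 0.5736).
Slope in that direction = a·(-0.8192) + b·(0.5736) = 0.39012.
Apparent dip = arctan|0.39012| = 21.3° (true dip is 35.6°, so apparent ≤ true as expected).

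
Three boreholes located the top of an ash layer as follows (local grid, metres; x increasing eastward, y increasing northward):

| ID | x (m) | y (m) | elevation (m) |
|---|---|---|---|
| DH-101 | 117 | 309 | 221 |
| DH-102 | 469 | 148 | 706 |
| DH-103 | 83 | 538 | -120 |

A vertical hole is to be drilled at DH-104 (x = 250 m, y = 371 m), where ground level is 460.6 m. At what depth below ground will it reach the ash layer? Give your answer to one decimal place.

225.6 m

Two edge vectors: DH-101→DH-102 = (352, -161, 485), DH-101→DH-103 = (-34, 229, -341).
Normal n = (DH-101→DH-102) × (DH-101→DH-103) = (-56164, 103542, 75134).
So ∂z/∂x = −n_x/n_z = 0.74752 and ∂z/∂y = −n_y/n_z = −1.37810.
Intercept c from DH-101: 221 − 87.46 + 425.83 = 559.37.
At (250, 371): z_contact = 186.88 − 511.27 + 559.37 = 234.98 m.
Depth below ground = 460.6 − 234.98 = 225.6 m.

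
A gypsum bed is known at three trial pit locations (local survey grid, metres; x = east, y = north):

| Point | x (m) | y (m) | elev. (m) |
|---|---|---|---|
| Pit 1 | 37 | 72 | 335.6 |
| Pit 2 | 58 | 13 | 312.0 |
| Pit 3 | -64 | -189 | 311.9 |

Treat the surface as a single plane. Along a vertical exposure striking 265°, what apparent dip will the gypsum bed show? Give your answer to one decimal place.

21.4°

Two edge vectors: Pit 1→Pit 2 = (21, -59, -23.6), Pit 1→Pit 3 = (-101, -261, -23.7).
Normal n = (Pit 1→Pit 2) × (Pit 1→Pit 3) = (-4761.3, 2881.3, -11440).
So ∂z/∂x = −n_x/n_z = −0.41620 and ∂z/∂y = −n_y/n_z = 0.25186.
Unit vector along 265° is (sin 265°, cos 265°) = (-0.9962, -0.0872).
Slope in that direction = a·(-0.9962) + b·(-0.0872) = 0.39266.
Apparent dip = arctan|0.39266| = 21.4° (true dip is 25.9°, so apparent ≤ true as expected).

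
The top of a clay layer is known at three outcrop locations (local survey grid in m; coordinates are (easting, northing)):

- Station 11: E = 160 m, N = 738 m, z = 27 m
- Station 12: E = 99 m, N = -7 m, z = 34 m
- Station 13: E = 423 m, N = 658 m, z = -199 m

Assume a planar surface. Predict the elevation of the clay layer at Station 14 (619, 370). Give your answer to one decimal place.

-381.0 m

Let the plane be z = a·E + b·N + c.
Station 12−Station 11: −61a − 745b = 7;  Station 13−Station 11: 263a − 80b = −226.
Solving gives a = −0.84122, b = 0.05948.
Then c = 27 − a·160 − b·738 = 117.70.
At (619, 370): z = −520.7 + 22.0 + 117.70 = -381.0 m.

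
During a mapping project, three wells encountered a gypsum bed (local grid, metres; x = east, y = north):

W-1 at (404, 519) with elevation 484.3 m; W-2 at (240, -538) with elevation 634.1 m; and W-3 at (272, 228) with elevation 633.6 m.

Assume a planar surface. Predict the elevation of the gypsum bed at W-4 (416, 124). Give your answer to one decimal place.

Let the plane be z = a·x + b·y + c.
W-2−W-1: −164a − 1057b = 149.8;  W-3−W-1: −132a − 291b = 149.3.
Solving gives a = −1.24421, b = 0.05132.
Then c = 484.3 − a·404 − b·519 = 960.32.
At (416, 124): z = −517.6 + 6.4 + 960.32 = 449.1 m.

449.1 m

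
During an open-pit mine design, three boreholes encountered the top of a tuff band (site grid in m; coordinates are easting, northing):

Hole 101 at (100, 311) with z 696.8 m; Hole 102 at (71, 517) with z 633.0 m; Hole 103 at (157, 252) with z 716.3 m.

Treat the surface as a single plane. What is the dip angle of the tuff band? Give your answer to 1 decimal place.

Let the plane be z = a·easting + b·northing + c.
Hole 102−Hole 101: −29a + 206b = −63.8;  Hole 103−Hole 101: 57a − 59b = 19.5.
Solving gives a = 0.02520, b = −0.30616.
Gradient magnitude |∇z| = √(a² + b²) = √(0.00064 + 0.09373) = 0.30720.
True dip = arctan(0.30720) = 17.1°, dipping toward N (azimuth ≈ 355°).

17.1°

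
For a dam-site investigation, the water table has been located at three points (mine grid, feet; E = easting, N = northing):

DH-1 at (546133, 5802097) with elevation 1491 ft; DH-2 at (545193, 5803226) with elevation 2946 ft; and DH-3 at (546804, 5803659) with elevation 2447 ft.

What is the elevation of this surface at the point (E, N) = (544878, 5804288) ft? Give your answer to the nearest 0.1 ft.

4009.5 ft

Two edge vectors: DH-1→DH-2 = (-940, 1129, 1455), DH-1→DH-3 = (671, 1562, 956).
Normal n = (DH-1→DH-2) × (DH-1→DH-3) = (-1193386, 1874945, -2225839).
So ∂z/∂E = −n_x/n_z = −0.536151087 and ∂z/∂N = −n_y/n_z = 0.842354276.
Intercept c from DH-1: 1491 + 292809.80 − 4887421.22 = −4593120.42.
At (544878, 5804288): z = −292136.9 + 4889266.8 − 4593120.42 = 4009.5 ft.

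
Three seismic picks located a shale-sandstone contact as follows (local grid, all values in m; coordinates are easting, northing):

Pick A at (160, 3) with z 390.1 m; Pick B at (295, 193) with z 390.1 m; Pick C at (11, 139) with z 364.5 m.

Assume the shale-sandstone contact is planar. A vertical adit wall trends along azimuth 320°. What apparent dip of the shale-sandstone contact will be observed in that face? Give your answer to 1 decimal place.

7.1°

Let the plane be z = a·easting + b·northing + c.
Pick B−Pick A: 135a + 190b = 0;  Pick C−Pick A: −149a + 136b = −25.6.
Solving gives a = 0.10422, b = −0.07405.
Unit vector along 320° is (sin 320°, cos 320°) = (-0.6428, 0.7660).
Slope in that direction = a·(-0.6428) + b·(0.7660) = −0.12372.
Apparent dip = arctan|0.12372| = 7.1° (true dip is 7.3°, so apparent ≤ true as expected).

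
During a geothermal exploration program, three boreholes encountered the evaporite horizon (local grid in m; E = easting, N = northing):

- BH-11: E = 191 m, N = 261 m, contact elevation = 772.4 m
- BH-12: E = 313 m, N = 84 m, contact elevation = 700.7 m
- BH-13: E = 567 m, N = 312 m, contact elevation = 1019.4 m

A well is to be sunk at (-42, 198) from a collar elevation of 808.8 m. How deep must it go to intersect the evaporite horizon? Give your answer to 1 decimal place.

214.1 m

Let the plane be z = a·E + b·N + c.
BH-12−BH-11: 122a − 177b = −71.7;  BH-13−BH-11: 376a + 51b = 247.
Solving gives a = 0.55050, b = 0.78453.
Then c = 772.4 − a·191 − b·261 = 462.49.
At (-42, 198): z_contact = −23.12 + 155.34 + 462.49 = 594.71 m.
Depth below ground = 808.8 − 594.71 = 214.1 m.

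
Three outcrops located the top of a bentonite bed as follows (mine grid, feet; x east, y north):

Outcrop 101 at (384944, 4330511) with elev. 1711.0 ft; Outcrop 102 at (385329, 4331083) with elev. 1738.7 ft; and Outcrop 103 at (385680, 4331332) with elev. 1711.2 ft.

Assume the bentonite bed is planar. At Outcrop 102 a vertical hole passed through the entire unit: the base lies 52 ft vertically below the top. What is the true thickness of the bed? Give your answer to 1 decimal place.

49.9 ft

Let the plane be z = a·x + b·y + c.
Outcrop 102−Outcrop 101: 385a + 572b = 27.7;  Outcrop 103−Outcrop 101: 736a + 821b = 0.2.
Solving gives a = −0.21569, b = 0.19360.
|∇z| = √(a²+b²) = 0.28983, so dip δ = arctan(0.28983) = 16.16°.
True thickness = vertical thickness × cos δ = 52 × cos 16.16° = 49.9 ft.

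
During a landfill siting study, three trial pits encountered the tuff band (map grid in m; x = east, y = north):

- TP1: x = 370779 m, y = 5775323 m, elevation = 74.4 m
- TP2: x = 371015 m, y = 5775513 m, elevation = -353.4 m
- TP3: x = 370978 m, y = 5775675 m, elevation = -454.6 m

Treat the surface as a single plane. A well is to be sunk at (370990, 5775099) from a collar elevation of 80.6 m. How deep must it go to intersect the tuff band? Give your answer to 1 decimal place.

Let the plane be z = a·x + b·y + c.
TP2−TP1: 236a + 190b = −427.8;  TP3−TP1: 199a + 352b = −529.
Solving gives a = −1.106349697, b = −0.877376165.
Then c = 74.4 − a·370779 − b·5775323 = 5477416.38.
At (370990, 5775099): z_contact = −410444.67 − 5066934.22 + 5477416.38 = 37.49 m.
Depth below ground = 80.6 − 37.49 = 43.1 m.

43.1 m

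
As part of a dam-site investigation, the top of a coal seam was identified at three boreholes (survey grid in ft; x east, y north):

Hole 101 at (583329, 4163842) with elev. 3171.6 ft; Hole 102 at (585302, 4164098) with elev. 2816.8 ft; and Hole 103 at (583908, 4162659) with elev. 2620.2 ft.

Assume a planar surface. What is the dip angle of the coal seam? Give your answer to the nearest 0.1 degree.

22.8°

Let the plane be z = a·x + b·y + c.
Hole 102−Hole 101: 1973a + 256b = −354.8;  Hole 103−Hole 101: 579a − 1183b = −551.4.
Solving gives a = −0.22596, b = 0.35551.
Gradient magnitude |∇z| = √(a² + b²) = √(0.05106 + 0.12639) = 0.42124.
True dip = arctan(0.42124) = 22.8°, dipping toward SSE (azimuth ≈ 148°).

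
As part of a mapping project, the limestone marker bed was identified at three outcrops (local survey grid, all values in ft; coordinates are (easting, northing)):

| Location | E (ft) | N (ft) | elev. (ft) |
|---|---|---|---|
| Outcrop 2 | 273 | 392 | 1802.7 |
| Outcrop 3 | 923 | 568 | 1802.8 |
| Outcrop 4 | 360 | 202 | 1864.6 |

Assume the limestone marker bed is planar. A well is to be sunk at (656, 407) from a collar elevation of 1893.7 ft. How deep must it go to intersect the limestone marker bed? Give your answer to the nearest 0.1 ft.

65.2 ft

Let the plane be z = a·E + b·N + c.
Outcrop 3−Outcrop 2: 650a + 176b = 0.1;  Outcrop 4−Outcrop 2: 87a − 190b = 61.9.
Solving gives a = 0.07862, b = −0.28979.
Then c = 1802.7 − a·273 − b·392 = 1894.83.
At (656, 407): z_contact = 51.57 − 117.94 + 1894.83 = 1828.46 ft.
Depth below ground = 1893.7 − 1828.46 = 65.2 ft.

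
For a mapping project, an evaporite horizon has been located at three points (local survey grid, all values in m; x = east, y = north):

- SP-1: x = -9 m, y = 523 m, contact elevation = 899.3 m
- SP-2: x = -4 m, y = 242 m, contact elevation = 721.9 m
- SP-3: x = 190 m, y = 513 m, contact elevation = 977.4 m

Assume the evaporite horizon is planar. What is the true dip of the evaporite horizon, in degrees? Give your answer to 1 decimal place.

Let the plane be z = a·x + b·y + c.
SP-2−SP-1: 5a − 281b = −177.4;  SP-3−SP-1: 199a − 10b = 78.1.
Solving gives a = 0.42457, b = 0.63887.
Gradient magnitude |∇z| = √(a² + b²) = √(0.18026 + 0.40816) = 0.76708.
True dip = arctan(0.76708) = 37.5°, dipping toward SSW (azimuth ≈ 214°).

37.5°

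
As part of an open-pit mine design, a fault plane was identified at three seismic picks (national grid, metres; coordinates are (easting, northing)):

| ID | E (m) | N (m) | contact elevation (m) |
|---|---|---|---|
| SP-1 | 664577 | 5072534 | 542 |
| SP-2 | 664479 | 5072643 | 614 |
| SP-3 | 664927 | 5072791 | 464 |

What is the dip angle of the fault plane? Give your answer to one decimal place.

Two edge vectors: SP-1→SP-2 = (-98, 109, 72), SP-1→SP-3 = (350, 257, -78).
Normal n = (SP-1→SP-2) × (SP-1→SP-3) = (-27006, 17556, -63336).
So ∂z/∂E = −n_x/n_z = −0.42639 and ∂z/∂N = −n_y/n_z = 0.27719.
Gradient magnitude |∇z| = √(a² + b²) = √(0.18181 + 0.07683) = 0.50857.
True dip = arctan(0.50857) = 27.0°, dipping toward ESE (azimuth ≈ 123°).

27.0°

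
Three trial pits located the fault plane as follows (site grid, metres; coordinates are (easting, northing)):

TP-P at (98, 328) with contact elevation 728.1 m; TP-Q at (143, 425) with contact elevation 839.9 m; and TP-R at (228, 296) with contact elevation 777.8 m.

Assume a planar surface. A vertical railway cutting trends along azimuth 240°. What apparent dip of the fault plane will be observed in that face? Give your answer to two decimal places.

43.69°

Two edge vectors: TP-P→TP-Q = (45, 97, 111.8), TP-P→TP-R = (130, -32, 49.7).
Normal n = (TP-P→TP-Q) × (TP-P→TP-R) = (8398.5, 12297.5, -14050).
So ∂z/∂E = −n_x/n_z = 0.59776 and ∂z/∂N = −n_y/n_z = 0.87527.
Unit vector along 240° is (sin 240°, cos 240°) = (-0.8660, -0.5000).
Slope in that direction = a·(-0.8660) + b·(-0.5000) = −0.95531.
Apparent dip = arctan|0.95531| = 43.69° (true dip is 46.7°, so apparent ≤ true as expected).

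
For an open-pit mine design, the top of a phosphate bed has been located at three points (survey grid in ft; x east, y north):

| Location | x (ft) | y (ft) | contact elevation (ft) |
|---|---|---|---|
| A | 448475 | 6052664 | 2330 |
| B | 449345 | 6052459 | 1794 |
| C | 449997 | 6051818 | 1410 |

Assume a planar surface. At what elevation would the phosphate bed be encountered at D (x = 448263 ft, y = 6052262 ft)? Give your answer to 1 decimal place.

Two edge vectors: A→B = (870, -205, -536), A→C = (1522, -846, -920).
Normal n = (A→B) × (A→C) = (-264856, -15392, -424010).
So ∂z/∂x = −n_x/n_z = −0.624645645 and ∂z/∂y = −n_y/n_z = −0.036301031.
Intercept c from A: 2330 + 280137.96 + 219717.94 = 502185.90.
At (448263, 6052262): z = −280005.5 − 219703.3 + 502185.90 = 2477.0 ft.

2477.0 ft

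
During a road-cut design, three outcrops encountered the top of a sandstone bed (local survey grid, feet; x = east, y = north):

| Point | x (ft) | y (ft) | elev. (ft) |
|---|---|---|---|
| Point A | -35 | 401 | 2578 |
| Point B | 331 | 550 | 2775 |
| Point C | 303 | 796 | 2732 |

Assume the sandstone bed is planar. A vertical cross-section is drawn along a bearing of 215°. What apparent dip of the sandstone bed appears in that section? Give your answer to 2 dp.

13.78°

Let the plane be z = a·x + b·y + c.
Point B−Point A: 366a + 149b = 197;  Point C−Point A: 338a + 395b = 154.
Solving gives a = 0.58242, b = −0.10850.
Unit vector along 215° is (sin 215°, cos 215°) = (-0.5736, -0.8192).
Slope in that direction = a·(-0.5736) + b·(-0.8192) = −0.24518.
Apparent dip = arctan|0.24518| = 13.78° (true dip is 30.6°, so apparent ≤ true as expected).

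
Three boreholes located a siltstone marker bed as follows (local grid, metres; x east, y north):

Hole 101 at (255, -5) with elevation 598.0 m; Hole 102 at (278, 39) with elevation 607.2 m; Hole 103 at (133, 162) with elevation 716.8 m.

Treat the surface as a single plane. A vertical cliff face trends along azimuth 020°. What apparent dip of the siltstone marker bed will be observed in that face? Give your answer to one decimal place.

Two edge vectors: Hole 101→Hole 102 = (23, 44, 9.2), Hole 101→Hole 103 = (-122, 167, 118.8).
Normal n = (Hole 101→Hole 102) × (Hole 101→Hole 103) = (3690.8, -3854.8, 9209).
So ∂z/∂x = −n_x/n_z = −0.40078 and ∂z/∂y = −n_y/n_z = 0.41859.
Unit vector along 020° is (sin 20°, cos 20°) = (0.3420, 0.9397).
Slope in that direction = a·(0.3420) + b·(0.9397) = 0.25627.
Apparent dip = arctan|0.25627| = 14.4° (true dip is 30.1°, so apparent ≤ true as expected).

14.4°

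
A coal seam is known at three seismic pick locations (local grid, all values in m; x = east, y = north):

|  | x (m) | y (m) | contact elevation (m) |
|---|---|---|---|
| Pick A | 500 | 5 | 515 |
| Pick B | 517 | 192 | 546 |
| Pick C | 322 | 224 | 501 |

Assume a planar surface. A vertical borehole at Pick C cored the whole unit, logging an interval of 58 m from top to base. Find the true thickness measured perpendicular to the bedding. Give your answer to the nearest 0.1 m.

55.7 m

Two edge vectors: Pick A→Pick B = (17, 187, 31), Pick A→Pick C = (-178, 219, -14).
Normal n = (Pick A→Pick B) × (Pick A→Pick C) = (-9407, -5280, 37009).
So ∂z/∂x = −n_x/n_z = 0.25418 and ∂z/∂y = −n_y/n_z = 0.14267.
|∇z| = √(a²+b²) = 0.29148, so dip δ = arctan(0.29148) = 16.25°.
True thickness = vertical thickness × cos δ = 58 × cos 16.25° = 55.7 m.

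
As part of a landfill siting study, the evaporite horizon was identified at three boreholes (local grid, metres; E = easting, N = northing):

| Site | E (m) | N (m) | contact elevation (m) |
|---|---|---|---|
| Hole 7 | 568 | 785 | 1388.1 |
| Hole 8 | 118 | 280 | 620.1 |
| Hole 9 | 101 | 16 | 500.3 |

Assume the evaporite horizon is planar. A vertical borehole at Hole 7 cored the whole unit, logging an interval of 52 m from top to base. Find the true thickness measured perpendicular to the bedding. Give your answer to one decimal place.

31.1 m

Let the plane be z = a·E + b·N + c.
Hole 8−Hole 7: −450a − 505b = −768;  Hole 9−Hole 7: −467a − 769b = −887.8.
Solving gives a = 1.29069, b = 0.37068.
|∇z| = √(a²+b²) = 1.34286, so dip δ = arctan(1.34286) = 53.33°.
True thickness = vertical thickness × cos δ = 52 × cos 53.33° = 31.1 m.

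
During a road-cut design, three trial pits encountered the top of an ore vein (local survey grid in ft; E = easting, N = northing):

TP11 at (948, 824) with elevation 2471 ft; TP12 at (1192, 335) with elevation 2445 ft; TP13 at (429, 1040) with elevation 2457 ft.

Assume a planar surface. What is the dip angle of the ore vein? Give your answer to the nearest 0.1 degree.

6.0°

Two edge vectors: TP11→TP12 = (244, -489, -26), TP11→TP13 = (-519, 216, -14).
Normal n = (TP11→TP12) × (TP11→TP13) = (12462, 16910, -201087).
So ∂z/∂E = −n_x/n_z = 0.06197 and ∂z/∂N = −n_y/n_z = 0.08409.
Gradient magnitude |∇z| = √(a² + b²) = √(0.00384 + 0.00707) = 0.10446.
True dip = arctan(0.10446) = 6.0°, dipping toward SW (azimuth ≈ 216°).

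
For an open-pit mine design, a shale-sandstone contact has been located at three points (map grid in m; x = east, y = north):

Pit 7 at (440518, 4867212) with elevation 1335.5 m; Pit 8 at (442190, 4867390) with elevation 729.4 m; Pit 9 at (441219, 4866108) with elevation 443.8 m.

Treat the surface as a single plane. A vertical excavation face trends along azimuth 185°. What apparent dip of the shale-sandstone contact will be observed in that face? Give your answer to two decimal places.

26.67°

Let the plane be z = a·x + b·y + c.
Pit 8−Pit 7: 1672a + 178b = −606.1;  Pit 9−Pit 7: 701a − 1104b = −891.7.
Solving gives a = −0.42009, b = 0.54096.
Unit vector along 185° is (sin 185°, cos 185°) = (-0.0872, -0.9962).
Slope in that direction = a·(-0.0872) + b·(-0.9962) = −0.50229.
Apparent dip = arctan|0.50229| = 26.67° (true dip is 34.4°, so apparent ≤ true as expected).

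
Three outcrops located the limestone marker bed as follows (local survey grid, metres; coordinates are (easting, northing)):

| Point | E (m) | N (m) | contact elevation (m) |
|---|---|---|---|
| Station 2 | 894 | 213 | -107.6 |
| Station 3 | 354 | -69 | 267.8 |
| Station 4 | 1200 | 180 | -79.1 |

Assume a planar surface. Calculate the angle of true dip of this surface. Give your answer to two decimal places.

51.38°

Let the plane be z = a·E + b·N + c.
Station 3−Station 2: −540a − 282b = 375.4;  Station 4−Station 2: 306a − 33b = 28.5.
Solving gives a = −0.04179, b = −1.25118.
Gradient magnitude |∇z| = √(a² + b²) = √(0.00175 + 1.56544) = 1.25187.
True dip = arctan(1.25187) = 51.38°, dipping toward N (azimuth ≈ 002°).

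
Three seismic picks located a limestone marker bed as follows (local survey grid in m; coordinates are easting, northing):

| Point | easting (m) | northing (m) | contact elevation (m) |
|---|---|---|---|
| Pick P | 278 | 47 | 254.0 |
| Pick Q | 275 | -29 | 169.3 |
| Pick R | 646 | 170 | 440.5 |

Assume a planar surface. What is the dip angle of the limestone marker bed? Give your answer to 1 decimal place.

48.2°

Two edge vectors: Pick P→Pick Q = (-3, -76, -84.7), Pick P→Pick R = (368, 123, 186.5).
Normal n = (Pick P→Pick Q) × (Pick P→Pick R) = (-3755.9, -30610.1, 27599).
So ∂z/∂easting = −n_x/n_z = 0.13609 and ∂z/∂northing = −n_y/n_z = 1.10910.
Gradient magnitude |∇z| = √(a² + b²) = √(0.01852 + 1.23011) = 1.11742.
True dip = arctan(1.11742) = 48.2°, dipping toward S (azimuth ≈ 187°).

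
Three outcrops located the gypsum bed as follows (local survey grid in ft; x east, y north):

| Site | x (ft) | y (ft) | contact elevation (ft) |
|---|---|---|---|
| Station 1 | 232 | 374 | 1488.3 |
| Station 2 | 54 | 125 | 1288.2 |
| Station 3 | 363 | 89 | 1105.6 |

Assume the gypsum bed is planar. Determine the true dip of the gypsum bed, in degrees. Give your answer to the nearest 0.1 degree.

50.7°

Let the plane be z = a·x + b·y + c.
Station 2−Station 1: −178a − 249b = −200.1;  Station 3−Station 1: 131a − 285b = −382.7.
Solving gives a = −0.45908, b = 1.13179.
Gradient magnitude |∇z| = √(a² + b²) = √(0.21075 + 1.28095) = 1.22135.
True dip = arctan(1.22135) = 50.7°, dipping toward SSE (azimuth ≈ 158°).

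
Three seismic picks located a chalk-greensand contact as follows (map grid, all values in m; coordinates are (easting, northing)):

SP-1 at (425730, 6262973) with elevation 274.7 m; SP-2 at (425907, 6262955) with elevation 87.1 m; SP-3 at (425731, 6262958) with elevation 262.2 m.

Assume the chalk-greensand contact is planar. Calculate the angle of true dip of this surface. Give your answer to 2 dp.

51.26°

Let the plane be z = a·E + b·N + c.
SP-2−SP-1: 177a − 18b = −187.6;  SP-3−SP-1: 1a − 15b = −12.5.
Solving gives a = −0.98180, b = 0.76788.
Gradient magnitude |∇z| = √(a² + b²) = √(0.96393 + 0.58964) = 1.24642.
True dip = arctan(1.24642) = 51.26°, dipping toward SE (azimuth ≈ 128°).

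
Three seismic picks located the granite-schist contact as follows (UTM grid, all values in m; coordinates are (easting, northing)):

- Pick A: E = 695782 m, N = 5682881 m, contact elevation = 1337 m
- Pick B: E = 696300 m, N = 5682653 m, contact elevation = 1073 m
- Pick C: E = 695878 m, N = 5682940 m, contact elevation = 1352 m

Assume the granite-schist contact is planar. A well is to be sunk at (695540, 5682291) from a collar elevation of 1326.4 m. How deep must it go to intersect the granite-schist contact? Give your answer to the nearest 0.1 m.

Let the plane be z = a·E + b·N + c.
Pick B−Pick A: 518a − 228b = −264;  Pick C−Pick A: 96a + 59b = 15.
Solving gives a = −0.231763584, b = 0.631344137.
Then c = 1337 − a·695782 − b·5682881 = −3425259.67.
At (695540, 5682291): z_contact = −161200.84 + 3587481.11 − 3425259.67 = 1020.59 m.
Depth below ground = 1326.4 − 1020.59 = 305.8 m.

305.8 m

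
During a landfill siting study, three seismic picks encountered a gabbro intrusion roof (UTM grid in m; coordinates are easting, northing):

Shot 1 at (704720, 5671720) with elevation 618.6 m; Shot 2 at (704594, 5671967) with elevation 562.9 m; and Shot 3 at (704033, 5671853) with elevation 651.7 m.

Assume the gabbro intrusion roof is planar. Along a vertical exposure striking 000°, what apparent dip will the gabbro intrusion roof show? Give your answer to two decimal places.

Two edge vectors: Shot 1→Shot 2 = (-126, 247, -55.7), Shot 1→Shot 3 = (-687, 133, 33.1).
Normal n = (Shot 1→Shot 2) × (Shot 1→Shot 3) = (15583.8, 42436.5, 152931).
So ∂z/∂easting = −n_x/n_z = −0.10190 and ∂z/∂northing = −n_y/n_z = −0.27749.
Unit vector along 000° is (sin 0°, cos 0°) = (0.0000, 1.0000).
Slope in that direction = a·(0.0000) + b·(1.0000) = −0.27749.
Apparent dip = arctan|0.27749| = 15.51° (true dip is 16.5°, so apparent ≤ true as expected).

15.51°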